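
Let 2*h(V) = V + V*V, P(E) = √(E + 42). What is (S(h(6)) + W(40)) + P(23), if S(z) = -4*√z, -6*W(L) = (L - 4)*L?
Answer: -240 + √65 - 4*√21 ≈ -250.27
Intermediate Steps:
P(E) = √(42 + E)
h(V) = V/2 + V²/2 (h(V) = (V + V*V)/2 = (V + V²)/2 = V/2 + V²/2)
W(L) = -L*(-4 + L)/6 (W(L) = -(L - 4)*L/6 = -(-4 + L)*L/6 = -L*(-4 + L)/6)
(S(h(6)) + W(40)) + P(23) = (-4*√3*√(1 + 6) + (⅙)*40*(4 - 1*40)) + √(42 + 23) = (-4*√21 + (⅙)*40*(4 - 40)) + √65 = (-4*√21 + (⅙)*40*(-36)) + √65 = (-4*√21 - 240) + √65 = (-240 - 4*√21) + √65 = -240 + √65 - 4*√21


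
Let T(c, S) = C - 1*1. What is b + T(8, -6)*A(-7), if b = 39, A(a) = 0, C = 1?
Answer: 39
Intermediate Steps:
T(c, S) = 0 (T(c, S) = 1 - 1*1 = 1 - 1 = 0)
b + T(8, -6)*A(-7) = 39 + 0*0 = 39 + 0 = 39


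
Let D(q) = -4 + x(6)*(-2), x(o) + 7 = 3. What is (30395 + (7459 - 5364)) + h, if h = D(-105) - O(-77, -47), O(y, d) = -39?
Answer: 32533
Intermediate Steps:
x(o) = -4 (x(o) = -7 + 3 = -4)
D(q) = 4 (D(q) = -4 - 4*(-2) = -4 + 8 = 4)
h = 43 (h = 4 - 1*(-39) = 4 + 39 = 43)
(30395 + (7459 - 5364)) + h = (30395 + (7459 - 5364)) + 43 = (30395 + 2095) + 43 = 32490 + 43 = 32533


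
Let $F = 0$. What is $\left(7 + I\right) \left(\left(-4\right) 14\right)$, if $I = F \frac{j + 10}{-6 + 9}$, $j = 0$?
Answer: $-392$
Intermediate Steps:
$I = 0$ ($I = 0 \frac{0 + 10}{-6 + 9} = 0 \cdot \frac{10}{3} = 0$)
$\left(7 + I\right) \left(\left(-4\right) 14\right) = \left(7 + 0\right) \left(\left(-4\right) 14\right) = 7 \left(-56\right) = -392$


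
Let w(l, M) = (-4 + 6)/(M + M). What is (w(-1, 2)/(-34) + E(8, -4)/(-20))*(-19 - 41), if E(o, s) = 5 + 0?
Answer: 270/17 ≈ 15.882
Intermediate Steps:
E(o, s) = 5
w(l, M) = 1/M (w(l, M) = 2/((2*M)) = 2*(1/(2*M)) = 1/M)
(w(-1, 2)/(-34) + E(8, -4)/(-20))*(-19 - 41) = (1/(2*(-34)) + 5/(-20))*(-19 - 41) = ((1/2)*(-1/34) + 5*(-1/20))*(-60) = (-1/68 - 1/4)*(-60) = -9/34*(-60) = 270/17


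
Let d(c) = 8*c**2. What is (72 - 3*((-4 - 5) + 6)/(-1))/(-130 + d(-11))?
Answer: 63/838 ≈ 0.075179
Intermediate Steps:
(72 - 3*((-4 - 5) + 6)/(-1))/(-130 + d(-11)) = (72 - 3*((-4 - 5) + 6)/(-1))/(-130 + 8*(-11)**2) = (72 - 3*(-9 + 6)*(-1))/(-130 + 8*121) = (72 - 3*(-3)*(-1))/(-130 + 968) = (72 + 9*(-1))/838 = (72 - 9)*(1/838) = 63*(1/838) = 63/838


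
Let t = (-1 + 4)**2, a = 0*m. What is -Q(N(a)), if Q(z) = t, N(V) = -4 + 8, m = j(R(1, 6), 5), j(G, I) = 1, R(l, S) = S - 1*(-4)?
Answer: -9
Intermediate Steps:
R(l, S) = 4 + S (R(l, S) = S + 4 = 4 + S)
m = 1
a = 0 (a = 0*1 = 0)
N(V) = 4
t = 9 (t = 3**2 = 9)
Q(z) = 9
-Q(N(a)) = -1*9 = -9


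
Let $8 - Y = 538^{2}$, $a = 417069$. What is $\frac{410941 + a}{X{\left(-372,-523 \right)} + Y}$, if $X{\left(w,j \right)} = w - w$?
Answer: $- \frac{414005}{144718} \approx -2.8608$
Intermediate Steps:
$X{\left(w,j \right)} = 0$
$Y = -289436$ ($Y = 8 - 538^{2} = 8 - 289444 = -289436$)
$\frac{410941 + a}{X{\left(-372,-523 \right)} + Y} = \frac{410941 + 417069}{0 - 289436} = \frac{828010}{-289436} = 828010 \left(- \frac{1}{289436}\right) = - \frac{414005}{144718}$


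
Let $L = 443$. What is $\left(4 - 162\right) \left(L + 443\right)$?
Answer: $-139988$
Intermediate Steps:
$\left(4 - 162\right) \left(L + 443\right) = \left(4 - 162\right) \left(443 + 443\right) = \left(-158\right) 886 = -139988$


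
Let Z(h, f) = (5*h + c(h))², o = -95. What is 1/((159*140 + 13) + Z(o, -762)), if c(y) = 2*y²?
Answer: 1/308902898 ≈ 3.2373e-9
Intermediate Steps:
Z(h, f) = (2*h² + 5*h)² (Z(h, f) = (5*h + 2*h²)² = (2*h² + 5*h)²)
1/((159*140 + 13) + Z(o, -762)) = 1/((159*140 + 13) + (-95)²*(5 + 2*(-95))²) = 1/((22260 + 13) + 9025*(5 - 190)²) = 1/(22273 + 9025*(-185)²) = 1/(22273 + 9025*34225) = 1/(22273 + 308880625) = 1/308902898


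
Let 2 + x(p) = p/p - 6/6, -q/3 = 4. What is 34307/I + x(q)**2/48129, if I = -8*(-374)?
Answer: 1651173571/144001968 ≈ 11.466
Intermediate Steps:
q = -12 (q = -3*4 = -12)
x(p) = -2 (x(p) = -2 + (p/p - 6/6) = -2 + (1 - 6*1/6) = -2 + (1 - 1) = -2 + 0 = -2)
I = 2992
34307/I + x(q)**2/48129 = 34307/2992 + (-2)**2/48129 = 34307*(1/2992) + 4*(1/48129) = 34307/2992 + 4/48129 = 1651173571/144001968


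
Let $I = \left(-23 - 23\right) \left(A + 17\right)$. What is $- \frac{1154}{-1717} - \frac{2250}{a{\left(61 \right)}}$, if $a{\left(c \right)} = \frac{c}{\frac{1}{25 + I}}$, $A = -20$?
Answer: $\frac{7610972}{17072131} \approx 0.44581$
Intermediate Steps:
$I = 138$ ($I = \left(-23 - 23\right) \left(-20 + 17\right) = \left(-46\right) \left(-3\right) = 138$)
$a{\left(c \right)} = 163 c$ ($a{\left(c \right)} = \frac{c}{\frac{1}{25 + 138}} = \frac{c}{\frac{1}{163}} = c \frac{1}{\frac{1}{163}} = c 163 = 163 c$)
$- \frac{1154}{-1717} - \frac{2250}{a{\left(61 \right)}} = - \frac{1154}{-1717} - \frac{2250}{163 \cdot 61} = \left(-1154\right) \left(- \frac{1}{1717}\right) - \frac{2250}{9943} = \frac{1154}{1717} - \frac{2250}{9943} = \frac{7610972}{17072131}$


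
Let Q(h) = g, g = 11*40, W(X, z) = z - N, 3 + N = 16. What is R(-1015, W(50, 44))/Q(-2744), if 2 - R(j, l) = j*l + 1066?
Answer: 30401/440 ≈ 69.093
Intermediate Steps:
N = 13 (N = -3 + 16 = 13)
W(X, z) = -13 + z (W(X, z) = z - 1*13 = z - 13 = -13 + z)
g = 440
Q(h) = 440
R(j, l) = -1064 - j*l (R(j, l) = 2 - (j*l + 1066) = 2 - (1066 + j*l) = 2 + (-1066 - j*l) = -1064 - j*l)
R(-1015, W(50, 44))/Q(-2744) = (-1064 - 1*(-1015)*(-13 + 44))/440 = (-1064 - 1*(-1015)*31)*(1/440) = (-1064 + 31465)*(1/440) = 30401*(1/440) = 30401/440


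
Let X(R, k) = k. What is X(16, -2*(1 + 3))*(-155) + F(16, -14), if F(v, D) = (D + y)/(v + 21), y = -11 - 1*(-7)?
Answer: 45862/37 ≈ 1239.5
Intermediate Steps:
y = -4 (y = -11 + 7 = -4)
F(v, D) = (-4 + D)/(21 + v) (F(v, D) = (D - 4)/(v + 21) = (-4 + D)/(21 + v))
X(16, -2*(1 + 3))*(-155) + F(16, -14) = -2*(1 + 3)*(-155) + (-4 - 14)/(21 + 16) = -2*4*(-155) - 18/37 = -8*(-155) + (1/37)*(-18) = 1240 - 18/37 = 45862/37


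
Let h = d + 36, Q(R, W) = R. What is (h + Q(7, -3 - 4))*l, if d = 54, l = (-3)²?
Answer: 873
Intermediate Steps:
l = 9
h = 90 (h = 54 + 36 = 90)
(h + Q(7, -3 - 4))*l = (90 + 7)*9 = 97*9 = 873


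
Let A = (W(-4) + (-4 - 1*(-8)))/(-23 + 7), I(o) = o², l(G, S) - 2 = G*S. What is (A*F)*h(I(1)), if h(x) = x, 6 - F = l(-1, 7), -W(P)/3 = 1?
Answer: -11/16 ≈ -0.68750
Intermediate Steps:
W(P) = -3 (W(P) = -3*1 = -3)
l(G, S) = 2 + G*S
F = 11 (F = 6 - (2 - 1*7) = 6 - (2 - 7) = 6 - 1*(-5) = 6 + 5 = 11)
A = -1/16 (A = (-3 + (-4 - 1*(-8)))/(-23 + 7) = (-3 + (-4 + 8))/(-16) = (-3 + 4)*(-1/16) = 1*(-1/16) = -1/16 ≈ -0.062500)
(A*F)*h(I(1)) = -1/16*11*1² = -11/16*1 = -11/16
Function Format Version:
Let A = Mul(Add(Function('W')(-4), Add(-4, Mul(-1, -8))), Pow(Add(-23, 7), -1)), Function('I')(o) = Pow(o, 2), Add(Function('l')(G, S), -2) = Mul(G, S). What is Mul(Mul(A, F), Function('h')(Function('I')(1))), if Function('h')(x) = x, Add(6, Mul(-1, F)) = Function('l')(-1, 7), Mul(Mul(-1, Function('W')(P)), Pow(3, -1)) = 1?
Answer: Rational(-11, 16) ≈ -0.68750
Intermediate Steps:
Function('W')(P) = -3 (Function('W')(P) = Mul(-3, 1) = -3)
Function('l')(G, S) = Add(2, Mul(G, S))
F = 11 (F = Add(6, Mul(-1, Add(2, Mul(-1, 7)))) = Add(6, Mul(-1, Add(2, -7))) = Add(6, Mul(-1, -5)) = Add(6, 5) = 11)
A = Rational(-1, 16) (A = Mul(Add(-3, Add(-4, Mul(-1, -8))), Pow(Add(-23, 7), -1)) = Mul(Add(-3, Add(-4, 8)), Pow(-16, -1)) = Mul(Add(-3, 4), Rational(-1, 16)) = Mul(1, Rational(-1, 16)) = Rational(-1, 16) ≈ -0.062500)
Mul(Mul(A, F), Function('h')(Function('I')(1))) = Mul(Mul(Rational(-1, 16), 11), Pow(1, 2)) = Mul(Rational(-11, 16), 1) = Rational(-11, 16)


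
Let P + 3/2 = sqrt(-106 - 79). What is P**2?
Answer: (3 - 2*I*sqrt(185))**2/4 ≈ -182.75 - 40.804*I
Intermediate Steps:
P = -3/2 + I*sqrt(185) (P = -3/2 + sqrt(-106 - 79) = -3/2 + sqrt(-185) = -3/2 + I*sqrt(185) ≈ -1.5 + 13.601*I)
P**2 = (-3/2 + I*sqrt(185))**2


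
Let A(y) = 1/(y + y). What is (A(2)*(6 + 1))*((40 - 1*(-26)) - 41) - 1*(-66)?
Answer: 439/4 ≈ 109.75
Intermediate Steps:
A(y) = 1/(2*y)
(A(2)*(6 + 1))*((40 - 1*(-26)) - 41) - 1*(-66) = (((1/2)/2)*(6 + 1))*((40 - 1*(-26)) - 41) - 1*(-66) = (((1/2)*(1/2))*7)*((40 + 26) - 41) + 66 = ((1/4)*7)*(66 - 41) + 66 = (7/4)*25 + 66 = 175/4 + 66 = 439/4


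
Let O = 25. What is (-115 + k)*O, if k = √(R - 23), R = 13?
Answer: -2875 + 25*I*√10 ≈ -2875.0 + 79.057*I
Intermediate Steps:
k = I*√10 (k = √(13 - 23) = √(-10) = I*√10 ≈ 3.1623*I)
(-115 + k)*O = (-115 + I*√10)*25 = -2875 + 25*I*√10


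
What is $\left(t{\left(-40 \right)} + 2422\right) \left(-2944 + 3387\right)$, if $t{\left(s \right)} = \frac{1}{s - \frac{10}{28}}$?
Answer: $\frac{606208288}{565} \approx 1.0729 \cdot 10^{6}$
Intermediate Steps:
$t{\left(s \right)} = \frac{1}{- \frac{5}{14} + s}$ ($t{\left(s \right)} = \frac{1}{s - \frac{5}{14}} = \frac{1}{- \frac{5}{14} + s}$)
$\left(t{\left(-40 \right)} + 2422\right) \left(-2944 + 3387\right) = \left(\frac{14}{-5 + 14 \left(-40\right)} + 2422\right) \left(-2944 + 3387\right) = \left(\frac{14}{-5 - 560} + 2422\right) 443 = \left(\frac{14}{-565} + 2422\right) 443 = \left(14 \left(- \frac{1}{565}\right) + 2422\right) 443 = \left(- \frac{14}{565} + 2422\right) 443 = \frac{1368416}{565} \cdot 443 = \frac{606208288}{565}$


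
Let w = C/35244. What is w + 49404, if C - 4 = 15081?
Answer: 1741209661/35244 ≈ 49404.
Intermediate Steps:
C = 15085 (C = 4 + 15081 = 15085)
w = 15085/35244 ≈ 0.42802
w + 49404 = 15085/35244 + 49404 = 1741209661/35244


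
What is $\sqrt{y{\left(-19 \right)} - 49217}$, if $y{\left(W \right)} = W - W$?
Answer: $i \sqrt{49217} \approx 221.85 i$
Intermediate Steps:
$y{\left(W \right)} = 0$
$\sqrt{y{\left(-19 \right)} - 49217} = \sqrt{0 - 49217} = \sqrt{-49217} = i \sqrt{49217}$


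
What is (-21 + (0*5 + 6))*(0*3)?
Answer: 0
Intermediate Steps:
(-21 + (0*5 + 6))*(0*3) = (-21 + (0 + 6))*0 = (-21 + 6)*0 = -15*0 = 0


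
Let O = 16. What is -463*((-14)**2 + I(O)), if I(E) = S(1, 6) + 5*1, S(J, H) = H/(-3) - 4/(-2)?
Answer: -93063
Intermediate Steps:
S(J, H) = 2 - H/3 (S(J, H) = H*(-1/3) - 4*(-1/2) = -H/3 + 2 = 2 - H/3)
I(E) = 5 (I(E) = (2 - 1/3*6) + 5*1 = (2 - 2) + 5 = 0 + 5 = 5)
-463*((-14)**2 + I(O)) = -463*((-14)**2 + 5) = -463*(196 + 5) = -463*201 = -93063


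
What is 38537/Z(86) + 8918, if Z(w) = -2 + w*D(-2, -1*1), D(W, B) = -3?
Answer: 2280143/260 ≈ 8769.8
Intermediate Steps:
Z(w) = -2 - 3*w (Z(w) = -2 + w*(-3) = -2 - 3*w)
38537/Z(86) + 8918 = 38537/(-2 - 3*86) + 8918 = 38537/(-2 - 258) + 8918 = 38537/(-260) + 8918 = 38537*(-1/260) + 8918 = -38537/260 + 8918 = 2280143/260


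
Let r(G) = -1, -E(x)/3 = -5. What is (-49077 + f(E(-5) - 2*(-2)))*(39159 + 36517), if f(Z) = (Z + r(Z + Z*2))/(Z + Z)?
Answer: -70564388904/19 ≈ -3.7139e+9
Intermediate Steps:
E(x) = 15 (E(x) = -3*(-5) = 15)
f(Z) = (-1 + Z)/(2*Z) (f(Z) = (Z - 1)/(Z + Z) = (-1 + Z)/((2*Z)) = (-1 + Z)*(1/(2*Z)) = (-1 + Z)/(2*Z))
(-49077 + f(E(-5) - 2*(-2)))*(39159 + 36517) = (-49077 + (-1 + (15 - 2*(-2)))/(2*(15 - 2*(-2))))*(39159 + 36517) = (-49077 + (-1 + (15 + 4))/(2*(15 + 4)))*75676 = (-49077 + (½)*(-1 + 19)/19)*75676 = (-49077 + (½)*(1/19)*18)*75676 = (-49077 + 9/19)*75676 = -932454/19*75676 = -70564388904/19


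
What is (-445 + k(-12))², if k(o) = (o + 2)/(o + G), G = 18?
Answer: 1795600/9 ≈ 1.9951e+5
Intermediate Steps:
k(o) = (2 + o)/(18 + o) (k(o) = (o + 2)/(o + 18) = (2 + o)/(18 + o))
(-445 + k(-12))² = (-445 + (2 - 12)/(18 - 12))² = (-445 - 10/6)² = (-445 + (⅙)*(-10))² = (-445 - 5/3)² = (-1340/3)² = 1795600/9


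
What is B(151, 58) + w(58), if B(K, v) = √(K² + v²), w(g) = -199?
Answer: -199 + √26165 ≈ -37.244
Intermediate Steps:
B(151, 58) + w(58) = √(151² + 58²) - 199 = √(22801 + 3364) - 199 = √26165 - 199 = -199 + √26165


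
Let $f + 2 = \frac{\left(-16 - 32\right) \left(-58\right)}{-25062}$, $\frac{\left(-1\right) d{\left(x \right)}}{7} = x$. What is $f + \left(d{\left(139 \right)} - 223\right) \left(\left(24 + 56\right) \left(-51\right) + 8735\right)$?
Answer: $- \frac{23254955078}{4177} \approx -5.5674 \cdot 10^{6}$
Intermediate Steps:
$d{\left(x \right)} = - 7 x$
$f = - \frac{8818}{4177}$ ($f = -2 + \frac{\left(-16 - 32\right) \left(-58\right)}{-25062} = -2 + \left(-48\right) \left(-58\right) \left(- \frac{1}{25062}\right) = -2 + 2784 \left(- \frac{1}{25062}\right) = -2 - \frac{464}{4177} = - \frac{8818}{4177} \approx -2.1111$)
$f + \left(d{\left(139 \right)} - 223\right) \left(\left(24 + 56\right) \left(-51\right) + 8735\right) = - \frac{8818}{4177} + \left(\left(-7\right) 139 - 223\right) \left(\left(24 + 56\right) \left(-51\right) + 8735\right) = - \frac{8818}{4177} + \left(-973 - 223\right) \left(80 \left(-51\right) + 8735\right) = - \frac{8818}{4177} - 1196 \left(-4080 + 8735\right) = - \frac{8818}{4177} - 5567380 = - \frac{23254955078}{4177}$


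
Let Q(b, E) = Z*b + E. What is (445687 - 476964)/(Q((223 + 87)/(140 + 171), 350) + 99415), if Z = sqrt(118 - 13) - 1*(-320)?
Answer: -60553659228781/193767004980545 + 603083114*sqrt(105)/193767004980545 ≈ -0.31248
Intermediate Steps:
Z = 320 + sqrt(105) (Z = sqrt(105) + 320 = 320 + sqrt(105) ≈ 330.25)
Q(b, E) = E + b*(320 + sqrt(105)) (Q(b, E) = (320 + sqrt(105))*b + E = b*(320 + sqrt(105)) + E = E + b*(320 + sqrt(105)))
(445687 - 476964)/(Q((223 + 87)/(140 + 171), 350) + 99415) = (445687 - 476964)/((350 + ((223 + 87)/(140 + 171))*(320 + sqrt(105))) + 99415) = -31277/((350 + (310/311)*(320 + sqrt(105))) + 99415) = -31277/((350 + (310*(1/311))*(320 + sqrt(105))) + 99415) = -31277/((350 + 310*(320 + sqrt(105))/311) + 99415) = -31277/((350 + (99200/311 + 310*sqrt(105)/311)) + 99415) = -31277/((208050/311 + 310*sqrt(105)/311) + 99415) = -31277/(31126115/311 + 310*sqrt(105)/311)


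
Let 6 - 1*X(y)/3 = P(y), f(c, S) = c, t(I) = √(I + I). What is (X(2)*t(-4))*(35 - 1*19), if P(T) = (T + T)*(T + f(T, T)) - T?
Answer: -768*I*√2 ≈ -1086.1*I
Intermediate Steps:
t(I) = √2*√I (t(I) = √(2*I) = √2*√I)
P(T) = -T + 4*T² (P(T) = (T + T)*(T + T) - T = (2*T)*(2*T) - T = 4*T² - T = -T + 4*T²)
X(y) = 18 - 3*y*(-1 + 4*y)
(X(2)*t(-4))*(35 - 1*19) = ((18 - 3*2*(-1 + 4*2))*(√2*√(-4)))*(35 - 1*19) = ((18 - 3*2*(-1 + 8))*(√2*(2*I)))*(35 - 19) = ((18 - 3*2*7)*(2*I*√2))*16 = ((18 - 42)*(2*I*√2))*16 = -48*I*√2*16 = -768*I*√2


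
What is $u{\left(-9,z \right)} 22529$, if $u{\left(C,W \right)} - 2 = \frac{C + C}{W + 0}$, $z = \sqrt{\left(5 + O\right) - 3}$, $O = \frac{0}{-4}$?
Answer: $45058 - 202761 \sqrt{2} \approx -2.4169 \cdot 10^{5}$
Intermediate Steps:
$O = 0$ ($O = 0 \left(- \frac{1}{4}\right) = 0$)
$z = \sqrt{2}$ ($z = \sqrt{\left(5 + 0\right) - 3} = \sqrt{5 - 3} = \sqrt{2} \approx 1.4142$)
$u{\left(C,W \right)} = 2 + \frac{2 C}{W}$ ($u{\left(C,W \right)} = 2 + \frac{C + C}{W + 0} = 2 + \frac{2 C}{W}$)
$u{\left(-9,z \right)} 22529 = \left(2 + 2 \left(-9\right) \frac{1}{\sqrt{2}}\right) 22529 = \left(2 + 2 \left(-9\right) \frac{\sqrt{2}}{2}\right) 22529 = \left(2 - 9 \sqrt{2}\right) 22529 = 45058 - 202761 \sqrt{2}$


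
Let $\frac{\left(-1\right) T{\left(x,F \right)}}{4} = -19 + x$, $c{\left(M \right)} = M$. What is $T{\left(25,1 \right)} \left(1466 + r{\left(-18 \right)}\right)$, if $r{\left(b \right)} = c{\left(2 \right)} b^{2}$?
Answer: $-50736$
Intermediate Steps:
$T{\left(x,F \right)} = 76 - 4 x$ ($T{\left(x,F \right)} = - 4 \left(-19 + x\right) = 76 - 4 x$)
$r{\left(b \right)} = 2 b^{2}$
$T{\left(25,1 \right)} \left(1466 + r{\left(-18 \right)}\right) = \left(76 - 100\right) \left(1466 + 2 \left(-18\right)^{2}\right) = \left(76 - 100\right) \left(1466 + 2 \cdot 324\right) = - 24 \left(1466 + 648\right) = \left(-24\right) 2114 = -50736$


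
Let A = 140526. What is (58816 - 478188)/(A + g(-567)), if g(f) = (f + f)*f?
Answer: -104843/195876 ≈ -0.53525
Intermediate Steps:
g(f) = 2*f² (g(f) = (2*f)*f = 2*f²)
(58816 - 478188)/(A + g(-567)) = (58816 - 478188)/(140526 + 2*(-567)²) = -419372/(140526 + 2*321489) = -419372/(140526 + 642978) = -419372/783504 = -419372*1/783504 = -104843/195876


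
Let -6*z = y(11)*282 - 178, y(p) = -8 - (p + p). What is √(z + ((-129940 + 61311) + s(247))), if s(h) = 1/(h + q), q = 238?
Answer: I*√142241494035/1455 ≈ 259.21*I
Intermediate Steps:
y(p) = -8 - 2*p
s(h) = 1/(238 + h) (s(h) = 1/(h + 238) = 1/(238 + h))
z = 4319/3 (z = -((-8 - 2*11)*282 - 178)/6 = -((-8 - 22)*282 - 178)/6 = -(-30*282 - 178)/6 = -(-8460 - 178)/6 = -⅙*(-8638) = 4319/3 ≈ 1439.7)
√(z + ((-129940 + 61311) + s(247))) = √(4319/3 + ((-129940 + 61311) + 1/(238 + 247))) = √(4319/3 + (-68629 + 1/485)) = √(4319/3 - 33285064/485) = √(-97760477/1455) = I*√142241494035/1455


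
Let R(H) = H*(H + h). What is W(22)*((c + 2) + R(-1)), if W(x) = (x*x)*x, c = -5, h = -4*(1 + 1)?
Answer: 63888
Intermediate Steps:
h = -8 (h = -4*2 = -8)
R(H) = H*(-8 + H) (R(H) = H*(H - 8) = H*(-8 + H))
W(x) = x**3 (W(x) = x**2*x = x**3)
W(22)*((c + 2) + R(-1)) = 22**3*((-5 + 2) - (-8 - 1)) = 10648*(-3 - 1*(-9)) = 10648*(-3 + 9) = 10648*6 = 63888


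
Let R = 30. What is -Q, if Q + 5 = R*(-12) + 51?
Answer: 314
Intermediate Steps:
Q = -314 (Q = -5 + (30*(-12) + 51) = -5 + (-360 + 51) = -5 - 309 = -314)
-Q = -1*(-314) = 314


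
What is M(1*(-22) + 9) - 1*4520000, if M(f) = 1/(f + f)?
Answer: -117520001/26 ≈ -4.5200e+6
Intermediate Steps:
M(f) = 1/(2*f)
M(1*(-22) + 9) - 1*4520000 = 1/(2*(1*(-22) + 9)) - 1*4520000 = 1/(2*(-22 + 9)) - 4520000 = (1/2)/(-13) - 4520000 = (1/2)*(-1/13) - 4520000 = -1/26 - 4520000 = -117520001/26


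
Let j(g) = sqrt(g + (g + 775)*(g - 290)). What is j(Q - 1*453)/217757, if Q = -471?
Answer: sqrt(179962)/217757 ≈ 0.0019481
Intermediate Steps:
j(g) = sqrt(g + (-290 + g)*(775 + g)) (j(g) = sqrt(g + (775 + g)*(-290 + g)) = sqrt(g + (-290 + g)*(775 + g)))
j(Q - 1*453)/217757 = sqrt(-224750 + (-471 - 1*453)**2 + 486*(-471 - 1*453))/217757 = sqrt(-224750 + (-471 - 453)**2 + 486*(-471 - 453))*(1/217757) = sqrt(-224750 + (-924)**2 + 486*(-924))*(1/217757) = sqrt(-224750 + 853776 - 449064)*(1/217757) = sqrt(179962)*(1/217757) = sqrt(179962)/217757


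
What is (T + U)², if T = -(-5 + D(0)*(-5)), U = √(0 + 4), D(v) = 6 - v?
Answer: 1369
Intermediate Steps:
U = 2 (U = √4 = 2)
T = 35 (T = -(-5 + (6 - 1*0)*(-5)) = -(-5 + (6 + 0)*(-5)) = -(-5 + 6*(-5)) = -(-5 - 30) = -1*(-35) = 35)
(T + U)² = (35 + 2)² = 37² = 1369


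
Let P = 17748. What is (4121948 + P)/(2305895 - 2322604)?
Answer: -376336/1519 ≈ -247.75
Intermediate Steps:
(4121948 + P)/(2305895 - 2322604) = (4121948 + 17748)/(2305895 - 2322604) = 4139696/(-16709) = 4139696*(-1/16709) = -376336/1519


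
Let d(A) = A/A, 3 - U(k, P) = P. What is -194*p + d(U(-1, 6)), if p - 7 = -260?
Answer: 49083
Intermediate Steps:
U(k, P) = 3 - P
d(A) = 1
p = -253 (p = 7 - 260 = -253)
-194*p + d(U(-1, 6)) = -194*(-253) + 1 = 49082 + 1 = 49083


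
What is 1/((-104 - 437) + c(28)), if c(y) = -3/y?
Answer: -28/15151 ≈ -0.0018481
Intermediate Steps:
1/((-104 - 437) + c(28)) = 1/((-104 - 437) - 3/28) = 1/(-541 - 3*1/28) = 1/(-541 - 3/28) = 1/(-15151/28) = -28/15151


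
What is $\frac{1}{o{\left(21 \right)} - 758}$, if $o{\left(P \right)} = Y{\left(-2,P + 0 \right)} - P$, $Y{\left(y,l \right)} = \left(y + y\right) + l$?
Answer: $- \frac{1}{762} \approx -0.0013123$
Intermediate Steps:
$Y{\left(y,l \right)} = l + 2 y$ ($Y{\left(y,l \right)} = 2 y + l = l + 2 y$)
$o{\left(P \right)} = -4$ ($o{\left(P \right)} = \left(\left(P + 0\right) + 2 \left(-2\right)\right) - P = \left(P - 4\right) - P = \left(-4 + P\right) - P = -4$)
$\frac{1}{o{\left(21 \right)} - 758} = \frac{1}{-4 - 758} = \frac{1}{-762} = - \frac{1}{762}$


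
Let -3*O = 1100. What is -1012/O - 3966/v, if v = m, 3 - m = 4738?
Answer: 85173/23675 ≈ 3.5976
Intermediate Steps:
O = -1100/3 (O = -⅓*1100 = -1100/3 ≈ -366.67)
m = -4735 (m = 3 - 1*4738 = 3 - 4738 = -4735)
v = -4735
-1012/O - 3966/v = -1012/(-1100/3) - 3966/(-4735) = -1012*(-3/1100) - 3966*(-1/4735) = 69/25 + 3966/4735 = 85173/23675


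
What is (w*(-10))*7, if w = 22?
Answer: -1540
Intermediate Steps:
(w*(-10))*7 = (22*(-10))*7 = -220*7 = -1540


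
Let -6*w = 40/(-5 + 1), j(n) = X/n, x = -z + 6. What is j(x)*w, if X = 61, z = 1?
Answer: 61/3 ≈ 20.333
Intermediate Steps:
x = 5 (x = -1*1 + 6 = -1 + 6 = 5)
j(n) = 61/n
w = 5/3 (w = -20/(3*(-5 + 1)) = -20/(3*(-4)) = -20*(-1)/(3*4) = -⅙*(-10) = 5/3 ≈ 1.6667)
j(x)*w = (61/5)*(5/3) = 61/3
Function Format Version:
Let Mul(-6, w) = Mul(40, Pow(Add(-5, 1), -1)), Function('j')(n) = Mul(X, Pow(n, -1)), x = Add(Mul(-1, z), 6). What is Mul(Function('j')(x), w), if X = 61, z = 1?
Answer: Rational(61, 3) ≈ 20.333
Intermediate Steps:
x = 5 (x = Add(Mul(-1, 1), 6) = Add(-1, 6) = 5)
Function('j')(n) = Mul(61, Pow(n, -1))
w = Rational(5, 3) (w = Mul(Rational(-1, 6), Mul(40, Pow(Add(-5, 1), -1))) = Mul(Rational(-1, 6), Mul(40, Pow(-4, -1))) = Mul(Rational(-1, 6), Mul(40, Rational(-1, 4))) = Mul(Rational(-1, 6), -10) = Rational(5, 3) ≈ 1.6667)
Mul(Function('j')(x), w) = Mul(Mul(61, Pow(5, -1)), Rational(5, 3)) = Mul(Mul(61, Rational(1, 5)), Rational(5, 3)) = Mul(Rational(61, 5), Rational(5, 3)) = Rational(61, 3)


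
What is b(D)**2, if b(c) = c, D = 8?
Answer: 64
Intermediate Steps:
b(D)**2 = 8**2 = 64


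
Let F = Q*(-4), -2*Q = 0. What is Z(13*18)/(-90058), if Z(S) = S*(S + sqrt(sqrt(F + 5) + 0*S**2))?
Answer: -27378/45029 - 117*5**(1/4)/45029 ≈ -0.61189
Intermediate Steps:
Q = 0 (Q = -1/2*0 = 0)
F = 0 (F = 0*(-4) = 0)
Z(S) = S*(S + 5**(1/4)) (Z(S) = S*(S + sqrt(sqrt(0 + 5) + 0*S**2)) = S*(S + sqrt(sqrt(5) + 0)) = S*(S + sqrt(sqrt(5))) = S*(S + 5**(1/4)))
Z(13*18)/(-90058) = ((13*18)*(13*18 + 5**(1/4)))/(-90058) = (234*(234 + 5**(1/4)))*(-1/90058) = (54756 + 234*5**(1/4))*(-1/90058) = -27378/45029 - 117*5**(1/4)/45029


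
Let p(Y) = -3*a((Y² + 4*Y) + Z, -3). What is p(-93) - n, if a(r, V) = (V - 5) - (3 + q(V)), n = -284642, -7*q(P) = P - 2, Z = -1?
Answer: 1992740/7 ≈ 2.8468e+5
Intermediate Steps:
q(P) = 2/7 - P/7 (q(P) = -(P - 2)/7 = -(-2 + P)/7 = 2/7 - P/7)
a(r, V) = -58/7 + 8*V/7 (a(r, V) = (V - 5) - (3 + (2/7 - V/7)) = (-5 + V) - (23/7 - V/7) = (-5 + V) + (-23/7 + V/7) = -58/7 + 8*V/7)
p(Y) = 246/7 (p(Y) = -3*(-58/7 + (8/7)*(-3)) = -3*(-58/7 - 24/7) = -3*(-82/7) = 246/7)
p(-93) - n = 246/7 - 1*(-284642) = 246/7 + 284642 = 1992740/7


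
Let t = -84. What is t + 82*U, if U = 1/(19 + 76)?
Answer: -7898/95 ≈ -83.137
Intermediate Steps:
U = 1/95 ≈ 0.010526
t + 82*U = -84 + 82*(1/95) = -84 + 82/95 = -7898/95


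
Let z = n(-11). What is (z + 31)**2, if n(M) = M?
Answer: 400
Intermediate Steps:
z = -11
(z + 31)**2 = (-11 + 31)**2 = 20**2 = 400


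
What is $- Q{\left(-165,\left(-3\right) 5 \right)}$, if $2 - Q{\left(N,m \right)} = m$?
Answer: $-17$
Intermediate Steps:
$Q{\left(N,m \right)} = 2 - m$
$- Q{\left(-165,\left(-3\right) 5 \right)} = - (2 - \left(-3\right) 5) = - (2 - -15) = - (2 + 15) = \left(-1\right) 17 = -17$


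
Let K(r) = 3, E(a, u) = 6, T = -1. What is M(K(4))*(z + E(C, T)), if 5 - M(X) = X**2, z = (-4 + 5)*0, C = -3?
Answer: -24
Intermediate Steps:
z = 0 (z = 1*0 = 0)
M(X) = 5 - X**2
M(K(4))*(z + E(C, T)) = (5 - 1*3**2)*(0 + 6) = (5 - 1*9)*6 = (5 - 9)*6 = -4*6 = -24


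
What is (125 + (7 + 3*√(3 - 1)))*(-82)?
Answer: -10824 - 246*√2 ≈ -11172.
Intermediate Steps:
(125 + (7 + 3*√(3 - 1)))*(-82) = (125 + (7 + 3*√2))*(-82) = (132 + 3*√2)*(-82) = -10824 - 246*√2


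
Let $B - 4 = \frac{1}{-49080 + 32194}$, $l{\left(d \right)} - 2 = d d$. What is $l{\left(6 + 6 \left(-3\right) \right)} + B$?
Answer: $\frac{2532899}{16886} \approx 150.0$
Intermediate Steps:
$l{\left(d \right)} = 2 + d^{2}$ ($l{\left(d \right)} = 2 + d d = 2 + d^{2}$)
$B = \frac{67543}{16886}$ ($B = 4 + \frac{1}{-49080 + 32194} = 4 + \frac{1}{-16886} = 4 - \frac{1}{16886} = \frac{67543}{16886} \approx 3.9999$)
$l{\left(6 + 6 \left(-3\right) \right)} + B = \left(2 + \left(6 + 6 \left(-3\right)\right)^{2}\right) + \frac{67543}{16886} = \left(2 + \left(6 - 18\right)^{2}\right) + \frac{67543}{16886} = \left(2 + \left(-12\right)^{2}\right) + \frac{67543}{16886} = \left(2 + 144\right) + \frac{67543}{16886} = 146 + \frac{67543}{16886} = \frac{2532899}{16886}$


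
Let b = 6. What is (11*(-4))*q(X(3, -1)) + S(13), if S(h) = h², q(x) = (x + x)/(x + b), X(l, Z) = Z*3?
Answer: 257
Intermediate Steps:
X(l, Z) = 3*Z
q(x) = 2*x/(6 + x) (q(x) = (x + x)/(x + 6) = (2*x)/(6 + x) = 2*x/(6 + x))
(11*(-4))*q(X(3, -1)) + S(13) = (11*(-4))*(2*(3*(-1))/(6 + 3*(-1))) + 13² = -88*(-3)/(6 - 3) + 169 = -88*(-3)/3 + 169 = -44*(-2) + 169 = 88 + 169 = 257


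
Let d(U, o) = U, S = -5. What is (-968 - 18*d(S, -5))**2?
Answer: 770884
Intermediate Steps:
(-968 - 18*d(S, -5))**2 = (-968 - 18*(-5))**2 = (-968 + 90)**2 = (-878)**2 = 770884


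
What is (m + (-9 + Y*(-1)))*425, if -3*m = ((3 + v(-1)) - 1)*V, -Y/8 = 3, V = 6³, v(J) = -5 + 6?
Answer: -85425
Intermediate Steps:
v(J) = 1
V = 216
Y = -24 (Y = -8*3 = -24)
m = -216 (m = -((3 + 1) - 1)*216/3 = -(4 - 1)*216/3 = -216 ≈ -216.00)
(m + (-9 + Y*(-1)))*425 = (-216 + (-9 - 24*(-1)))*425 = (-216 + (-9 + 24))*425 = (-216 + 15)*425 = -201*425 = -85425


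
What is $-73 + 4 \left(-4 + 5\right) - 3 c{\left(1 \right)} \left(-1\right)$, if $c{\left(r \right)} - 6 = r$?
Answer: $11$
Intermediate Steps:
$c{\left(r \right)} = 6 + r$
$-73 + 4 \left(-4 + 5\right) - 3 c{\left(1 \right)} \left(-1\right) = -73 + 4 \left(-4 + 5\right) - 3 \left(6 + 1\right) \left(-1\right) = -73 + 4 \cdot 1 \left(-3\right) 7 \left(-1\right) = -73 + 4 \left(\left(-21\right) \left(-1\right)\right) = -73 + 4 \cdot 21 = -73 + 84 = 11$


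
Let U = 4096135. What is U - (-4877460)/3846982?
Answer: 7878881246015/1923491 ≈ 4.0961e+6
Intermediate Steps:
U - (-4877460)/3846982 = 4096135 - (-4877460)/3846982 = 4096135 - 1*(-2438730/1923491) = 4096135 + 2438730/1923491 = 7878881246015/1923491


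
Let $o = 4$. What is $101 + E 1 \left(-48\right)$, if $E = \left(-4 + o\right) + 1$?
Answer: $53$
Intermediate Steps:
$E = 1$ ($E = \left(-4 + 4\right) + 1 = 0 + 1 = 1$)
$101 + E 1 \left(-48\right) = 101 + 1 \cdot 1 \left(-48\right) = 101 + 1 \left(-48\right) = 101 - 48 = 53$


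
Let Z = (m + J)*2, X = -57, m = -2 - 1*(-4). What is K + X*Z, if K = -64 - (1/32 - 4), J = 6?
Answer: -31105/32 ≈ -972.03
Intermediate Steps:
m = 2 (m = -2 + 4 = 2)
Z = 16 (Z = (2 + 6)*2 = 8*2 = 16)
K = -1921/32 (K = -64 - (1/32 - 4) = -64 - 1*(-127/32) = -64 + 127/32 = -1921/32 ≈ -60.031)
K + X*Z = -1921/32 - 57*16 = -1921/32 - 912 = -31105/32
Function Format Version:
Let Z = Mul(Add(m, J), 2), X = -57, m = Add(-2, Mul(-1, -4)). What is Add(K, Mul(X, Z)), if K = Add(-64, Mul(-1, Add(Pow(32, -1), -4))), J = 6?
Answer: Rational(-31105, 32) ≈ -972.03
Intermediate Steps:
m = 2 (m = Add(-2, 4) = 2)
Z = 16 (Z = Mul(Add(2, 6), 2) = Mul(8, 2) = 16)
K = Rational(-1921, 32) (K = Add(-64, Mul(-1, Add(Rational(1, 32), -4))) = Add(-64, Mul(-1, Rational(-127, 32))) = Add(-64, Rational(127, 32)) = Rational(-1921, 32) ≈ -60.031)
Add(K, Mul(X, Z)) = Add(Rational(-1921, 32), Mul(-57, 16)) = Add(Rational(-1921, 32), -912) = Rational(-31105, 32)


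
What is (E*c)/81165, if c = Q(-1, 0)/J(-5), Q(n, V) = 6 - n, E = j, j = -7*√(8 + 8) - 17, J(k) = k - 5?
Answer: 3/7730 ≈ 0.00038810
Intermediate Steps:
J(k) = -5 + k
j = -45 (j = -7*√16 - 17 = -7*4 - 17 = -28 - 17 = -45)
E = -45
c = -7/10 (c = (6 - 1*(-1))/(-5 - 5) = (6 + 1)/(-10) = 7*(-⅒) = -7/10 ≈ -0.70000)
(E*c)/81165 = -45*(-7/10)/81165 = (63/2)*(1/81165) = 3/7730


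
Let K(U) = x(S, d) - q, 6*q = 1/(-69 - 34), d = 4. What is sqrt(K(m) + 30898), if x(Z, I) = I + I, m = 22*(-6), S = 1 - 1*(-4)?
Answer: sqrt(11803743762)/618 ≈ 175.80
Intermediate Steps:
S = 5 (S = 1 + 4 = 5)
m = -132
x(Z, I) = 2*I
q = -1/618 (q = 1/(6*(-69 - 34)) = (1/6)/(-103) = (1/6)*(-1/103) = -1/618 ≈ -0.0016181)
K(U) = 4945/618 (K(U) = 2*4 - 1*(-1/618) = 8 + 1/618 = 4945/618)
sqrt(K(m) + 30898) = sqrt(4945/618 + 30898) = sqrt(19099909/618) = sqrt(11803743762)/618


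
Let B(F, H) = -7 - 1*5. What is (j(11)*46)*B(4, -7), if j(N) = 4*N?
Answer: -24288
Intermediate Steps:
B(F, H) = -12 (B(F, H) = -7 - 5 = -12)
(j(11)*46)*B(4, -7) = ((4*11)*46)*(-12) = (44*46)*(-12) = 2024*(-12) = -24288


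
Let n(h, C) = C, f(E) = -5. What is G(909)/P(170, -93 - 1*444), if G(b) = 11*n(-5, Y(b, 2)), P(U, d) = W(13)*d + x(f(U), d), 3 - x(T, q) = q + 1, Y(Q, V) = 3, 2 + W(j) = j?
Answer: -3/488 ≈ -0.0061475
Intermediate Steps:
W(j) = -2 + j
x(T, q) = 2 - q (x(T, q) = 3 - (q + 1) = 3 - (1 + q) = 3 + (-1 - q) = 2 - q)
P(U, d) = 2 + 10*d (P(U, d) = (-2 + 13)*d + (2 - d) = 11*d + (2 - d) = 2 + 10*d)
G(b) = 33 (G(b) = 11*3 = 33)
G(909)/P(170, -93 - 1*444) = 33/(2 + 10*(-93 - 1*444)) = 33/(2 + 10*(-93 - 444)) = 33/(2 + 10*(-537)) = 33/(2 - 5370) = 33/(-5368) = 33*(-1/5368) = -3/488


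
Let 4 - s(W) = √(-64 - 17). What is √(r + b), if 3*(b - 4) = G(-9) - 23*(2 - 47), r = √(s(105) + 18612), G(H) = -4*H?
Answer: √(361 + √(18616 - 9*I)) ≈ 22.303 - 0.00074*I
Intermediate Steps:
s(W) = 4 - 9*I (s(W) = 4 - √(-64 - 17) = 4 - √(-81) = 4 - 9*I)
r = √(18616 - 9*I) (r = √((4 - 9*I) + 18612) = √(18616 - 9*I) ≈ 136.44 - 0.033*I)
b = 361 (b = 4 + (-4*(-9) - 23*(2 - 47))/3 = 4 + (36 - 23*(-45))/3 = 4 + (36 + 1035)/3 = 4 + (⅓)*1071 = 4 + 357 = 361)
√(r + b) = √(√(18616 - 9*I) + 361) = √(361 + √(18616 - 9*I))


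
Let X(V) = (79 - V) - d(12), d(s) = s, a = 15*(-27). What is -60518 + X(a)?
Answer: -60046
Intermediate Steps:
a = -405
X(V) = 67 - V (X(V) = (79 - V) - 1*12 = (79 - V) - 12 = 67 - V)
-60518 + X(a) = -60518 + (67 - 1*(-405)) = -60518 + (67 + 405) = -60518 + 472 = -60046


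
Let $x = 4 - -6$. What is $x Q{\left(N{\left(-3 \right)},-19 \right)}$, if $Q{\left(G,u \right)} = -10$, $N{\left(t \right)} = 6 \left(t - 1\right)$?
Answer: $-100$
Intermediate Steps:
$N{\left(t \right)} = -6 + 6 t$ ($N{\left(t \right)} = 6 \left(-1 + t\right) = -6 + 6 t$)
$x = 10$ ($x = 4 + 6 = 10$)
$x Q{\left(N{\left(-3 \right)},-19 \right)} = 10 \left(-10\right) = -100$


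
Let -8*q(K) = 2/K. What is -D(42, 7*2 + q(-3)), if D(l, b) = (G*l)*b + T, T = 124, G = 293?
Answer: -346867/2 ≈ -1.7343e+5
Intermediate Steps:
q(K) = -1/(4*K)
D(l, b) = 124 + 293*b*l (D(l, b) = (293*l)*b + 124 = 293*b*l + 124 = 124 + 293*b*l)
-D(42, 7*2 + q(-3)) = -(124 + 293*(7*2 - 1/4/(-3))*42) = -(124 + 293*(14 - 1/4*(-1/3))*42) = -(124 + 293*(14 + 1/12)*42) = -(124 + 293*(169/12)*42) = -(124 + 346619/2) = -1*346867/2 = -346867/2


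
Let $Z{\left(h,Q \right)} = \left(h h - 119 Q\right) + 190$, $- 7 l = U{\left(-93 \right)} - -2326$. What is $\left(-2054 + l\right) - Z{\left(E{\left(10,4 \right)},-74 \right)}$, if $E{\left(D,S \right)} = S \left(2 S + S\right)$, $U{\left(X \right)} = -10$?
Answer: $- \frac{95794}{7} \approx -13685.0$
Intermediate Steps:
$E{\left(D,S \right)} = 3 S^{2}$ ($E{\left(D,S \right)} = S 3 S = 3 S^{2}$)
$l = - \frac{2316}{7}$ ($l = - \frac{-10 - -2326}{7} = - \frac{-10 + 2326}{7} = \left(- \frac{1}{7}\right) 2316 = - \frac{2316}{7} \approx -330.86$)
$Z{\left(h,Q \right)} = 190 + h^{2} - 119 Q$ ($Z{\left(h,Q \right)} = \left(h^{2} - 119 Q\right) + 190 = 190 + h^{2} - 119 Q$)
$\left(-2054 + l\right) - Z{\left(E{\left(10,4 \right)},-74 \right)} = \left(-2054 - \frac{2316}{7}\right) - \left(190 + \left(3 \cdot 4^{2}\right)^{2} - -8806\right) = - \frac{16694}{7} - \left(190 + \left(3 \cdot 16\right)^{2} + 8806\right) = - \frac{16694}{7} - \left(190 + 48^{2} + 8806\right) = - \frac{16694}{7} - \left(190 + 2304 + 8806\right) = - \frac{16694}{7} - 11300 = - \frac{95794}{7}$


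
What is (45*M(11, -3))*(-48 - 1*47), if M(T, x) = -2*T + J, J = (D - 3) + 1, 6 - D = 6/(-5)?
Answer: 71820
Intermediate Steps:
D = 36/5 (D = 6 - 6/(-5) = 6 - 6*(-1)/5 = 6 - 1*(-6/5) = 6 + 6/5 = 36/5 ≈ 7.2000)
J = 26/5 (J = (36/5 - 3) + 1 = 21/5 + 1 = 26/5 ≈ 5.2000)
M(T, x) = 26/5 - 2*T (M(T, x) = -2*T + 26/5 = 26/5 - 2*T)
(45*M(11, -3))*(-48 - 1*47) = (45*(26/5 - 2*11))*(-48 - 1*47) = (45*(26/5 - 22))*(-48 - 47) = (45*(-84/5))*(-95) = -756*(-95) = 71820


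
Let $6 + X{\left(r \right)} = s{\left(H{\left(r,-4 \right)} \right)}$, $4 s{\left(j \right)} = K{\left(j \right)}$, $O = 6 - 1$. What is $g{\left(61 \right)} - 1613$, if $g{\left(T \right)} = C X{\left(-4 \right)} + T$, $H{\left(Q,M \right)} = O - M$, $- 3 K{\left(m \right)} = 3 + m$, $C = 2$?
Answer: $-1566$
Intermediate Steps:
$O = 5$ ($O = 6 - 1 = 5$)
$K{\left(m \right)} = -1 - \frac{m}{3}$ ($K{\left(m \right)} = - \frac{3 + m}{3} = -1 - \frac{m}{3}$)
$H{\left(Q,M \right)} = 5 - M$
$s{\left(j \right)} = - \frac{1}{4} - \frac{j}{12}$ ($s{\left(j \right)} = \frac{-1 - \frac{j}{3}}{4} = - \frac{1}{4} - \frac{j}{12}$)
$X{\left(r \right)} = -7$ ($X{\left(r \right)} = -6 - \left(\frac{1}{4} + \frac{5 - -4}{12}\right) = -6 - \left(\frac{1}{4} + \frac{5 + 4}{12}\right) = -6 - 1 = -7$)
$g{\left(T \right)} = -14 + T$ ($g{\left(T \right)} = 2 \left(-7\right) + T = -14 + T$)
$g{\left(61 \right)} - 1613 = \left(-14 + 61\right) - 1613 = 47 - 1613 = -1566$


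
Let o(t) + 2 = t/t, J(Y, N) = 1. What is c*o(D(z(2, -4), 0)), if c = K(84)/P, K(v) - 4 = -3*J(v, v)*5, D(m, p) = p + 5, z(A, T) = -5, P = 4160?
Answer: 11/4160 ≈ 0.0026442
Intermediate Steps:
D(m, p) = 5 + p
K(v) = -11 (K(v) = 4 - 3*1*5 = 4 - 3*5 = 4 - 15 = -11)
c = -11/4160 ≈ -0.0026442
o(t) = -1 (o(t) = -2 + t/t = -2 + 1 = -1)
c*o(D(z(2, -4), 0)) = -11/4160*(-1) = 11/4160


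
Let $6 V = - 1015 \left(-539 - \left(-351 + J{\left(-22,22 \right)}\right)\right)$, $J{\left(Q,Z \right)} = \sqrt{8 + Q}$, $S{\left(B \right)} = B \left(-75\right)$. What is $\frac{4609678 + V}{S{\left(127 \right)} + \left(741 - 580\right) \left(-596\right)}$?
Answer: $- \frac{13924444}{316443} - \frac{1015 i \sqrt{14}}{632886} \approx -44.003 - 0.0060007 i$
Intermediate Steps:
$S{\left(B \right)} = - 75 B$
$V = \frac{95410}{3} + \frac{1015 i \sqrt{14}}{6}$ ($V = \frac{\left(-1015\right) \left(-539 + \left(351 - \sqrt{8 - 22}\right)\right)}{6} = \frac{\left(-1015\right) \left(-539 + \left(351 - \sqrt{-14}\right)\right)}{6} = \frac{\left(-1015\right) \left(-539 + \left(351 - i \sqrt{14}\right)\right)}{6} = \frac{\left(-1015\right) \left(-188 - i \sqrt{14}\right)}{6} = \frac{190820 + 1015 i \sqrt{14}}{6} = \frac{95410}{3} + \frac{1015 i \sqrt{14}}{6} \approx 31803.0 + 632.96 i$)
$\frac{4609678 + V}{S{\left(127 \right)} + \left(741 - 580\right) \left(-596\right)} = \frac{4609678 + \left(\frac{95410}{3} + \frac{1015 i \sqrt{14}}{6}\right)}{\left(-75\right) 127 + \left(741 - 580\right) \left(-596\right)} = \frac{\frac{13924444}{3} + \frac{1015 i \sqrt{14}}{6}}{-9525 + 161 \left(-596\right)} = \frac{\frac{13924444}{3} + \frac{1015 i \sqrt{14}}{6}}{-9525 - 95956} = \frac{\frac{13924444}{3} + \frac{1015 i \sqrt{14}}{6}}{-105481} = \left(\frac{13924444}{3} + \frac{1015 i \sqrt{14}}{6}\right) \left(- \frac{1}{105481}\right) = - \frac{13924444}{316443} - \frac{1015 i \sqrt{14}}{632886}$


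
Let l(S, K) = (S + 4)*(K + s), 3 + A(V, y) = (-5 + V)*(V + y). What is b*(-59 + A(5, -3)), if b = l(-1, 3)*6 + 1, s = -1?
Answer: -2294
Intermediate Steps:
A(V, y) = -3 + (-5 + V)*(V + y)
l(S, K) = (-1 + K)*(4 + S) (l(S, K) = (S + 4)*(K - 1) = (4 + S)*(-1 + K) = (-1 + K)*(4 + S))
b = 37 (b = (-4 - 1*(-1) + 4*3 + 3*(-1))*6 + 1 = (-4 + 1 + 12 - 3)*6 + 1 = 6*6 + 1 = 36 + 1 = 37)
b*(-59 + A(5, -3)) = 37*(-59 + (-3 + 5² - 5*5 - 5*(-3) + 5*(-3))) = 37*(-59 + (-3 + 25 - 25 + 15 - 15)) = 37*(-59 - 3) = 37*(-62) = -2294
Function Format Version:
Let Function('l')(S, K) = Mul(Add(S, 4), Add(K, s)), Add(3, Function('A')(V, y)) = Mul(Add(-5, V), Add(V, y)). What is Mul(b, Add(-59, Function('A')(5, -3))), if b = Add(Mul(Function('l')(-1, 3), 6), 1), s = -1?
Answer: -2294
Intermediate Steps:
Function('A')(V, y) = Add(-3, Mul(Add(-5, V), Add(V, y)))
Function('l')(S, K) = Mul(Add(-1, K), Add(4, S)) (Function('l')(S, K) = Mul(Add(S, 4), Add(K, -1)) = Mul(Add(4, S), Add(-1, K)) = Mul(Add(-1, K), Add(4, S)))
b = 37 (b = Add(Mul(Add(-4, Mul(-1, -1), Mul(4, 3), Mul(3, -1)), 6), 1) = Add(Mul(Add(-4, 1, 12, -3), 6), 1) = Add(Mul(6, 6), 1) = Add(36, 1) = 37)
Mul(b, Add(-59, Function('A')(5, -3))) = Mul(37, Add(-59, Add(-3, Pow(5, 2), Mul(-5, 5), Mul(-5, -3), Mul(5, -3)))) = Mul(37, Add(-59, Add(-3, 25, -25, 15, -15))) = Mul(37, Add(-59, -3)) = Mul(37, -62) = -2294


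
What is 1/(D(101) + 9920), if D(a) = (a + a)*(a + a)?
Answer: 1/50724 ≈ 1.9715e-5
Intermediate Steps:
D(a) = 4*a**2 (D(a) = (2*a)*(2*a) = 4*a**2)
1/(D(101) + 9920) = 1/(4*101**2 + 9920) = 1/(4*10201 + 9920) = 1/(40804 + 9920) = 1/50724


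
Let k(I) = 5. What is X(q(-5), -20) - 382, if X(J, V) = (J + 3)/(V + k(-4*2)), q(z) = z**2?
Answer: -5758/15 ≈ -383.87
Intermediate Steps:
X(J, V) = (3 + J)/(5 + V) (X(J, V) = (J + 3)/(V + 5) = (3 + J)/(5 + V))
X(q(-5), -20) - 382 = (3 + (-5)**2)/(5 - 20) - 382 = (3 + 25)/(-15) - 382 = -1/15*28 - 382 = -28/15 - 382 = -5758/15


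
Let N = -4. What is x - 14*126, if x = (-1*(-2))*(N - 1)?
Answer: -1774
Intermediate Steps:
x = -10 (x = (-1*(-2))*(-4 - 1) = 2*(-5) = -10)
x - 14*126 = -10 - 14*126 = -10 - 1764 = -1774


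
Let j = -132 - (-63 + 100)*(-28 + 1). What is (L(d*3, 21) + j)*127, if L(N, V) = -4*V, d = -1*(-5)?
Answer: 99441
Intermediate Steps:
d = 5
j = 867 (j = -132 - 37*(-27) = -132 - 1*(-999) = -132 + 999 = 867)
(L(d*3, 21) + j)*127 = (-4*21 + 867)*127 = (-84 + 867)*127 = 783*127 = 99441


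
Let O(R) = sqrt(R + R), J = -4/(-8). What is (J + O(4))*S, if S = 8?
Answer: 4 + 16*sqrt(2) ≈ 26.627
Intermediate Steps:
J = 1/2 (J = -4*(-1/8) = 1/2 ≈ 0.50000)
O(R) = sqrt(2)*sqrt(R) (O(R) = sqrt(2*R) = sqrt(2)*sqrt(R))
(J + O(4))*S = (1/2 + sqrt(2)*sqrt(4))*8 = (1/2 + sqrt(2)*2)*8 = (1/2 + 2*sqrt(2))*8 = 4 + 16*sqrt(2)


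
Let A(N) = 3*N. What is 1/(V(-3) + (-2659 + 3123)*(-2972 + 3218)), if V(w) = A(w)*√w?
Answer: 38048/4342950993 + I*√3/1447650331 ≈ 8.7609e-6 + 1.1965e-9*I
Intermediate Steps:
V(w) = 3*w^(3/2) (V(w) = (3*w)*√w = 3*w^(3/2))
1/(V(-3) + (-2659 + 3123)*(-2972 + 3218)) = 1/(3*(-3)^(3/2) + (-2659 + 3123)*(-2972 + 3218)) = 1/(3*(-3*I*√3) + 464*246) = 1/(-9*I*√3 + 114144) = 1/(114144 - 9*I*√3)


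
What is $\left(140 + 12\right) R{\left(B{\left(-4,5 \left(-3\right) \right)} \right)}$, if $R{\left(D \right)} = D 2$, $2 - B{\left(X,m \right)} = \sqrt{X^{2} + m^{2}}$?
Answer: $608 - 304 \sqrt{241} \approx -4111.4$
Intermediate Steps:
$B{\left(X,m \right)} = 2 - \sqrt{X^{2} + m^{2}}$
$R{\left(D \right)} = 2 D$
$\left(140 + 12\right) R{\left(B{\left(-4,5 \left(-3\right) \right)} \right)} = \left(140 + 12\right) 2 \left(2 - \sqrt{\left(-4\right)^{2} + \left(5 \left(-3\right)\right)^{2}}\right) = 152 \cdot 2 \left(2 - \sqrt{16 + \left(-15\right)^{2}}\right) = 152 \cdot 2 \left(2 - \sqrt{16 + 225}\right) = 152 \cdot 2 \left(2 - \sqrt{241}\right) = 152 \left(4 - 2 \sqrt{241}\right) = 608 - 304 \sqrt{241}$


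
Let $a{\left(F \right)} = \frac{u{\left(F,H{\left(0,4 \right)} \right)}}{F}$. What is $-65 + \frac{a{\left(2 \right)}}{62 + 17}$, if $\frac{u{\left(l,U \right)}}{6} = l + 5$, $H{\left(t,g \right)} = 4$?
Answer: $- \frac{5114}{79} \approx -64.734$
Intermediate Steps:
$u{\left(l,U \right)} = 30 + 6 l$ ($u{\left(l,U \right)} = 6 \left(l + 5\right) = 6 \left(5 + l\right) = 30 + 6 l$)
$a{\left(F \right)} = \frac{30 + 6 F}{F}$
$-65 + \frac{a{\left(2 \right)}}{62 + 17} = -65 + \frac{6 + \frac{30}{2}}{62 + 17} = -65 + \frac{6 + 30 \cdot \frac{1}{2}}{79} = -65 + \frac{6 + 15}{79} = -65 + \frac{1}{79} \cdot 21 = -65 + \frac{21}{79} = - \frac{5114}{79}$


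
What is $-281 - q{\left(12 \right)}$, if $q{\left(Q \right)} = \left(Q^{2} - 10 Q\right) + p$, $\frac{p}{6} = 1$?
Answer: $-311$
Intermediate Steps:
$p = 6$ ($p = 6 \cdot 1 = 6$)
$q{\left(Q \right)} = 6 + Q^{2} - 10 Q$ ($q{\left(Q \right)} = \left(Q^{2} - 10 Q\right) + 6 = 6 + Q^{2} - 10 Q$)
$-281 - q{\left(12 \right)} = -281 - \left(6 + 12^{2} - 120\right) = -281 - \left(6 + 144 - 120\right) = -281 - 30 = -311$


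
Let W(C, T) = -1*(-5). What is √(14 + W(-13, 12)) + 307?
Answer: 307 + √19 ≈ 311.36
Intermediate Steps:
W(C, T) = 5
√(14 + W(-13, 12)) + 307 = √(14 + 5) + 307 = √19 + 307 = 307 + √19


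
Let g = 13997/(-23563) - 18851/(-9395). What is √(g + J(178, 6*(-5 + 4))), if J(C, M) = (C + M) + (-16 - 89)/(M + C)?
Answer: √62632595676159169800405/19038197110 ≈ 13.145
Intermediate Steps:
J(C, M) = C + M - 105/(C + M) (J(C, M) = (C + M) - 105/(C + M) = C + M - 105/(C + M))
g = 312684298/221374385 (g = 13997*(-1/23563) - 18851*(-1/9395) = -13997/23563 + 18851/9395 = 312684298/221374385 ≈ 1.4125)
√(g + J(178, 6*(-5 + 4))) = √(312684298/221374385 + (-105 + 178² + (6*(-5 + 4))² + 2*178*(6*(-5 + 4)))/(178 + 6*(-5 + 4))) = √(312684298/221374385 + (-105 + 31684 + (6*(-1))² + 2*178*(6*(-1)))/(178 + 6*(-1))) = √(312684298/221374385 + (-105 + 31684 + (-6)² + 2*178*(-6))/(178 - 6)) = √(312684298/221374385 + (-105 + 31684 + 36 - 2136)/172) = √(312684298/221374385 + (1/172)*29479) = √(312684298/221374385 + 29479/172) = √(6579677194671/38076394220) = √62632595676159169800405/19038197110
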